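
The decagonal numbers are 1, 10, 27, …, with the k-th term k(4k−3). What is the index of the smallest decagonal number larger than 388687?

Solve n(4n−3) > 388687 for integer n.
The largest n with value ≤ 388687 is 312 (since 388440 ≤ 388687 < 390937), so the first above is n = 313, value 390937.

313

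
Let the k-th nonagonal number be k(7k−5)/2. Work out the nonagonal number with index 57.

57·(7·57 − 5)/2 = 57·394/2 = 57·197 = 11229.

11229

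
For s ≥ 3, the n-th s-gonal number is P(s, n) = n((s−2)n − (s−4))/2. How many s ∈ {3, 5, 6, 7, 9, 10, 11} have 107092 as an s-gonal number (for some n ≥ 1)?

1

s = 3: P(3, 462) = 106953 and P(3, 463) = 107416; 107092 is not s-gonal.
s = 5: P(5, 267) = 106800 and P(5, 268) = 107602; 107092 is not s-gonal.
s = 6: P(6, 231) = 106491 and P(6, 232) = 107416; 107092 is not s-gonal.
s = 7: P(7, 207) = 106812 and P(7, 208) = 107848; 107092 is not s-gonal.
s = 9: P(9, 175) = 106750 and P(9, 176) = 107976; 107092 is not s-gonal.
s = 10: P(10, 164) = 107092. ✓
s = 11: P(11, 154) = 106183 and P(11, 155) = 107570; 107092 is not s-gonal.
Hits: s ∈ {10} → 1.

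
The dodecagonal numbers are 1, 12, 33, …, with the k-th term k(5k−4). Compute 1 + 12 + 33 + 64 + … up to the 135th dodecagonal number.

Σ i(5i−4) = 5Σi² − 4Σi over i = 1..135.
Σi = 9180 and Σi² = 829260.
5·829260 − 4·9180 = 4109580.

4109580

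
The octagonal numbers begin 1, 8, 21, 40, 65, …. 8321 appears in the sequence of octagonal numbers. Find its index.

Set n(3n−2) = 8321, giving 3n² − 2n − 8321 = 0.
So n = (2 + 316) / 6 = 318/6 = 53.

53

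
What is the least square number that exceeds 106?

121

Solve n² > 106 for integer n.
The largest n with value ≤ 106 is 10 (since 100 ≤ 106 < 121), so the first above is n = 11, value 121.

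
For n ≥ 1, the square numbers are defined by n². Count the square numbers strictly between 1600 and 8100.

49

The n-th square number is n².
Smallest index with value > 1600: n = 41 (giving 1681).
Largest index with value < 8100: n = 89 (giving 7921).
Indices 41 through 89: 49 terms.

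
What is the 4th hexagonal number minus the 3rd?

Consecutive hexagonal numbers differ by 4n − 3: here 4·4 − 3 = 13.

13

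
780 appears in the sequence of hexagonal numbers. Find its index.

20

Set n(2n−1) = 780, giving 2n² − n − 780 = 0.
The discriminant is 1 + 8·780 = 6241, and √6241 = 79.
So n = (1 + 79) / 4 = 80/4 = 20.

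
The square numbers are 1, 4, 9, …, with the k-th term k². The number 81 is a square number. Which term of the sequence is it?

9

We need n² = 81, so n = √81 = 9.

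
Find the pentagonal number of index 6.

51

6·(3·6 − 1)/2 = 6·17/2 = 51.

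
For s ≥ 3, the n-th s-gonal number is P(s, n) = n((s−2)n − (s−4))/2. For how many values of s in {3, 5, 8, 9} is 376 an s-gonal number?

s = 3: P(3, 26) = 351 and P(3, 27) = 378; 376 is not s-gonal.
s = 5: P(5, 16) = 376. ✓
s = 8: P(8, 11) = 341 and P(8, 12) = 408; 376 is not s-gonal.
s = 9: P(9, 10) = 325 and P(9, 11) = 396; 376 is not s-gonal.
Hits: s ∈ {5} → 1.

1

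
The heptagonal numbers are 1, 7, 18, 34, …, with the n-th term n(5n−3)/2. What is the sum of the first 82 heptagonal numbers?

462808

Σ i(5i−3)/2 = (5Σi² − 3Σi) / 2 over i = 1..82.
Σi = 3403 and Σi² = 187165.
(5·187165 − 3·3403) / 2 = 925616/2 = 462808.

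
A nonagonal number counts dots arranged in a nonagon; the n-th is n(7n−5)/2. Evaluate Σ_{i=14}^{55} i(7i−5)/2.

192941

Σ i(7i−5)/2 = (7Σi² − 5Σi) / 2 over i = 14..55.
Σi = 1540 − 91 = 1449 and Σi² = 56980 − 819 = 56161.
(7·56161 − 5·1449) / 2 = 385882/2 = 192941.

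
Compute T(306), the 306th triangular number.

The 306th triangular number is n(n+1)/2 with n = 306.
306·307/2 = 93942/2 = 46971.

46971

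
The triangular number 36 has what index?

Set n(n+1)/2 = 36, giving n² + n − 72 = 0.
The discriminant is 1 + 8·36 = 289, and √289 = 17.
So n = (-1 + 17) / 2 = 16/2 = 8.

8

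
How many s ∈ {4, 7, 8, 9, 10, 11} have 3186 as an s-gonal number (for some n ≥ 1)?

s = 4: P(4, 56) = 3136 and P(4, 57) = 3249; 3186 is not s-gonal.
s = 7: P(7, 36) = 3186. ✓
s = 8: P(8, 32) = 3008 and P(8, 33) = 3201; 3186 is not s-gonal.
s = 9: P(9, 30) = 3075 and P(9, 31) = 3286; 3186 is not s-gonal.
s = 10: P(10, 28) = 3052 and P(10, 29) = 3277; 3186 is not s-gonal.
s = 11: P(11, 27) = 3186. ✓
Hits: s ∈ {7, 11} → 2.

2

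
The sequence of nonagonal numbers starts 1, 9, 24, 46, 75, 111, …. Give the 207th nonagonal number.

The 207th nonagonal number is n(7n−5)/2 with n = 207.
207·(7·207 − 5)/2 = 207·1444/2 = 207·722 = 149454.

149454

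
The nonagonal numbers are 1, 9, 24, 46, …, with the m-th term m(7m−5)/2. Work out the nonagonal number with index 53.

9699

The 53rd nonagonal number is n(7n−5)/2 with n = 53.
53·(7·53 − 5)/2 = 53·366/2 = 53·183 = 9699.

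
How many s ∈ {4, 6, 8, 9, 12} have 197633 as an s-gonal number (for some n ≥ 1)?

1

s = 4: P(4, 444) = 197136 and P(4, 445) = 198025; 197633 is not s-gonal.
s = 6: P(6, 314) = 196878 and P(6, 315) = 198135; 197633 is not s-gonal.
s = 8: P(8, 257) = 197633. ✓
s = 9: P(9, 237) = 195999 and P(9, 238) = 197659; 197633 is not s-gonal.
s = 12: P(12, 199) = 197209 and P(12, 200) = 199200; 197633 is not s-gonal.
Hits: s ∈ {8} → 1.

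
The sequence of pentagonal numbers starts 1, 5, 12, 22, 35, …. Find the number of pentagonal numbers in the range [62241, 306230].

249

The n-th pentagonal number is n(3n−1)/2.
Smallest index with value ≥ 62241: n = 204 (giving 62322).
Largest index with value ≤ 306230: n = 452 (giving 306230).
Indices 204 through 452: 249 terms.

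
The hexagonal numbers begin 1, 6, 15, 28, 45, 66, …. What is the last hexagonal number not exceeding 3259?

3160

Solve n(2n−1) ≤ 3259 for integer n.
n = 40 gives 3160 ≤ 3259, while n = 41 gives 3321 > 3259; so the answer is 3160.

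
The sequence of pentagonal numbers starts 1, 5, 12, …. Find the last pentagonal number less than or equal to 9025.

Solve n(3n−1)/2 ≤ 9025 for integer n.
n = 77 gives 8855 ≤ 9025, while n = 78 gives 9087 > 9025; so the answer is 8855.

8855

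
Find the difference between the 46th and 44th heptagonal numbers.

46·(5·46 − 3)/2 = 5221 and 44·(5·44 − 3)/2 = 4774.
Difference: 5221 − 4774 = 447.

447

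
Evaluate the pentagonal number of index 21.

651

The 21st pentagonal number is n(3n−1)/2 with n = 21.
21·(3·21 − 1)/2 = 21·62/2 = 21·31 = 651.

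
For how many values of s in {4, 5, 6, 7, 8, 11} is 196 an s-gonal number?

s = 4: P(4, 14) = 196. ✓
s = 5: P(5, 11) = 176 and P(5, 12) = 210; 196 is not s-gonal.
s = 6: P(6, 10) = 190 and P(6, 11) = 231; 196 is not s-gonal.
s = 7: P(7, 9) = 189 and P(7, 10) = 235; 196 is not s-gonal.
s = 8: P(8, 8) = 176 and P(8, 9) = 225; 196 is not s-gonal.
s = 11: P(11, 7) = 196. ✓
Hits: s ∈ {4, 11} → 2.

2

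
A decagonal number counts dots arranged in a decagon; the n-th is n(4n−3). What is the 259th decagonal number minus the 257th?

4122

259·(4·259 − 3) = 267547 and 257·(4·257 − 3) = 263425.
Difference: 267547 − 263425 = 4122.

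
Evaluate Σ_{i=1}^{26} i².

6201

Σ_{i=1}^{26} i² = 26·27·53/6 = 6201.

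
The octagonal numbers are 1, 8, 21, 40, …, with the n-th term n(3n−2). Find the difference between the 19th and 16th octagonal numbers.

19·(3·19 − 2) = 1045 and 16·(3·16 − 2) = 736.
Difference: 1045 − 736 = 309.

309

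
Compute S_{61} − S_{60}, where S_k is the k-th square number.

121

n² − (n−1)² = 2n − 1, so 61² − 60² = 2·61 − 1 = 121.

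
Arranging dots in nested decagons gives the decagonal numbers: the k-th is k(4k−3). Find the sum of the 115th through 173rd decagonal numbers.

Σ i(4i−3) = 4Σi² − 3Σi over i = 115..173.
Σi = 15051 − 6555 = 8496 and Σi² = 1740899 − 500365 = 1240534.
4·1240534 − 3·8496 = 4936648.

4936648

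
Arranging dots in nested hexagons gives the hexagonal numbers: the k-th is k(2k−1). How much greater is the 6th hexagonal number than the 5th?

Consecutive hexagonal numbers differ by 4n − 3: here 4·6 − 3 = 21.

21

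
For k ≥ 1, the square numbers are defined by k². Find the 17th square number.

The 17th square number is n² with n = 17.
17² = 289.

289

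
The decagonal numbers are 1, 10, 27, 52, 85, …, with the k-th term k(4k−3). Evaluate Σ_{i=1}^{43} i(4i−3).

Σ i(4i−3) = 4Σi² − 3Σi over i = 1..43.
Σi = 946 and Σi² = 27434.
4·27434 − 3·946 = 106898.

106898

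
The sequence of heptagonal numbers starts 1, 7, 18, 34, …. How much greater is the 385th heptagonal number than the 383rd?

385·(5·385 − 3)/2 = 369985 and 383·(5·383 − 3)/2 = 366148.
Difference: 369985 − 366148 = 3837.

3837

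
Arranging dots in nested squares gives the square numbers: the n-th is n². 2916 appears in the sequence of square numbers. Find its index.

54

We need n² = 2916, so n = √2916 = 54.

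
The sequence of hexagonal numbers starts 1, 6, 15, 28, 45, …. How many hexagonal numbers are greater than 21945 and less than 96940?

The n-th hexagonal number is n(2n−1).
Smallest index with value > 21945: n = 106 (giving 22366).
Largest index with value < 96940: n = 220 (giving 96580).
Indices 106 through 220: 115 terms.

115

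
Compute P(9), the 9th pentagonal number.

The 9th pentagonal number is n(3n−1)/2 with n = 9.
9·(3·9 − 1)/2 = 9·26/2 = 9·13 = 117.

117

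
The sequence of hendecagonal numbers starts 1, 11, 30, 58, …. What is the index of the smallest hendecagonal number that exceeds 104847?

Solve n(9n−7)/2 > 104847 for integer n.
The largest n with value ≤ 104847 is 153 (since 104805 ≤ 104847 < 106183), so the first above is n = 154, value 106183.

154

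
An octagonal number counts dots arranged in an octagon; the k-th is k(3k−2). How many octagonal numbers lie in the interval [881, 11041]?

The n-th octagonal number is n(3n−2).
Smallest index with value ≥ 881: n = 18 (giving 936).
Largest index with value ≤ 11041: n = 61 (giving 11041).
Indices 18 through 61: 44 terms.

44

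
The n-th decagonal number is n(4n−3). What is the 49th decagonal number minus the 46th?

49·(4·49 − 3) = 9457 and 46·(4·46 − 3) = 8326.
Difference: 9457 − 8326 = 1131.

1131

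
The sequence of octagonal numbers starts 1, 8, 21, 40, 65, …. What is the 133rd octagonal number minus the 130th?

2361

133·(3·133 − 2) = 52801 and 130·(3·130 − 2) = 50440.
Difference: 52801 − 50440 = 2361.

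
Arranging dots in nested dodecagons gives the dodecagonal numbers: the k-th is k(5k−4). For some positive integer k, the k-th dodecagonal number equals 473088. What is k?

308

Set n(5n−4) = 473088, giving 5n² − 4n − 473088 = 0.
The discriminant is 16 + 20·473088 = 9461776, and √9461776 = 3076.
So n = (4 + 3076) / 10 = 3080/10 = 308.
Check: 308·(5·308 − 4) = 473088. ✓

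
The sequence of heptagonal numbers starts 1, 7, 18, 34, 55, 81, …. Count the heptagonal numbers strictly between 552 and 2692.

The n-th heptagonal number is n(5n−3)/2.
Smallest index with value > 552: n = 16 (giving 616).
Largest index with value < 2692: n = 33 (giving 2673).
Indices 16 through 33: 18 terms.

18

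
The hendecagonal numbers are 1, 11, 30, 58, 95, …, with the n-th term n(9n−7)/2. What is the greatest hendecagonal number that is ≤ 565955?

Solve n(9n−7)/2 ≤ 565955 for integer n.
n = 355 gives 565870 ≤ 565955, while n = 356 gives 569066 > 565955; so the answer is 565870.

565870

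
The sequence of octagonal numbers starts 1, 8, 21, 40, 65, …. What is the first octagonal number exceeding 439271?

439301

Solve n(3n−2) > 439271 for integer n.
The largest n with value ≤ 439271 is 382 (since 437008 ≤ 439271 < 439301), so the first above is n = 383, value 439301.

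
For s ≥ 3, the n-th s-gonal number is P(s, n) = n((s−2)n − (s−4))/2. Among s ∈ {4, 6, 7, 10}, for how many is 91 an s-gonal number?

s = 4: P(4, 9) = 81 and P(4, 10) = 100; 91 is not s-gonal.
s = 6: P(6, 7) = 91. ✓
s = 7: P(7, 6) = 81 and P(7, 7) = 112; 91 is not s-gonal.
s = 10: P(10, 5) = 85 and P(10, 6) = 126; 91 is not s-gonal.
Hits: s ∈ {6} → 1.

1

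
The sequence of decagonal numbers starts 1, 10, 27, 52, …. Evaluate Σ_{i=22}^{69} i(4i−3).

427784

Σ i(4i−3) = 4Σi² − 3Σi over i = 22..69.
Σi = 2415 − 231 = 2184 and Σi² = 111895 − 3311 = 108584.
4·108584 − 3·2184 = 427784.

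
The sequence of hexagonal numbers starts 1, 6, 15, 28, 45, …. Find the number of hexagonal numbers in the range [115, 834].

The n-th hexagonal number is n(2n−1).
Smallest index with value ≥ 115: n = 8 (giving 120).
Largest index with value ≤ 834: n = 20 (giving 780).
Indices 8 through 20: 13 terms.

13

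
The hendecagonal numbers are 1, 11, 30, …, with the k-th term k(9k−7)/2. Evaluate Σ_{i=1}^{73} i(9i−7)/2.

Σ i(9i−7)/2 = (9Σi² − 7Σi) / 2 over i = 1..73.
Σi = 2701 and Σi² = 132349.
(9·132349 − 7·2701) / 2 = 1172234/2 = 586117.

586117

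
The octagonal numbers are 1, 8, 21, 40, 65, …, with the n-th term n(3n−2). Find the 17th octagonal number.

17·(3·17 − 2) = 17·49 = 833.

833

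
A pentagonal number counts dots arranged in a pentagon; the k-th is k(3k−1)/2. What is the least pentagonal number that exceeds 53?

70

Solve n(3n−1)/2 > 53 for integer n.
The largest n with value ≤ 53 is 6 (since 51 ≤ 53 < 70), so the first above is n = 7, value 70.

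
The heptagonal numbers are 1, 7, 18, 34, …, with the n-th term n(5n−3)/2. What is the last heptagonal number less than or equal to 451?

403

Solve n(5n−3)/2 ≤ 451 for integer n.
n = 13 gives 403 ≤ 451, while n = 14 gives 469 > 451; so the answer is 403.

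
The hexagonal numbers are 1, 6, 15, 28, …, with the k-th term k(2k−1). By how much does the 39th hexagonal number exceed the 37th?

302

39·(2·39 − 1) = 3003 and 37·(2·37 − 1) = 2701.
Difference: 3003 − 2701 = 302.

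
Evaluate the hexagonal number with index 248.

122760

The 248th hexagonal number is n(2n−1) with n = 248.
248·(2·248 − 1) = 248·495 = 122760.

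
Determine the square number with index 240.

The 240th square number is n² with n = 240.
240² = 57600.

57600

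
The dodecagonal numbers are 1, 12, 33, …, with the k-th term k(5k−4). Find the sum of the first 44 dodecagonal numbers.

142890

Σ i(5i−4) = 5Σi² − 4Σi over i = 1..44.
Σi = 990 and Σi² = 29370.
5·29370 − 4·990 = 142890.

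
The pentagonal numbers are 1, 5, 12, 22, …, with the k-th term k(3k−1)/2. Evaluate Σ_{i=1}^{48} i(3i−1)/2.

Σ i(3i−1)/2 = (3Σi² − Σi) / 2 over i = 1..48.
Σi = 1176 and Σi² = 38024.
(3·38024 − 1·1176) / 2 = 112896/2 = 56448.

56448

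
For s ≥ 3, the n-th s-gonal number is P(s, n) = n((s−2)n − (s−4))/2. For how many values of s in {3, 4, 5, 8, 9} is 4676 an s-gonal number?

s = 3: P(3, 96) = 4656 and P(3, 97) = 4753; 4676 is not s-gonal.
s = 4: P(4, 68) = 4624 and P(4, 69) = 4761; 4676 is not s-gonal.
s = 5: P(5, 56) = 4676. ✓
s = 8: P(8, 39) = 4485 and P(8, 40) = 4720; 4676 is not s-gonal.
s = 9: P(9, 36) = 4446 and P(9, 37) = 4699; 4676 is not s-gonal.
Hits: s ∈ {5} → 1.

1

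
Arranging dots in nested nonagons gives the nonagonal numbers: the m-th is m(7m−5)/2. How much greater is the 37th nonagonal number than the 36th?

Consecutive nonagonal numbers differ by 7n − 6: here 7·37 − 6 = 253.

253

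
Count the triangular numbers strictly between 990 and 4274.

The n-th triangular number is n(n+1)/2.
Smallest index with value > 990: n = 45 (giving 1035).
Largest index with value < 4274: n = 91 (giving 4186).
Indices 45 through 91: 47 terms.

47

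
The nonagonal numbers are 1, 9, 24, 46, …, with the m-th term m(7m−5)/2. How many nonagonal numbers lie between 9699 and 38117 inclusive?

The n-th nonagonal number is n(7n−5)/2.
Smallest index with value ≥ 9699: n = 53 (giving 9699).
Largest index with value ≤ 38117: n = 104 (giving 37596).
Indices 53 through 104: 52 terms.

52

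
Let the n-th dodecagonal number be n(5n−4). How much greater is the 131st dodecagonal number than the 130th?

Consecutive dodecagonal numbers differ by 10n − 9: here 10·131 − 9 = 1301.

1301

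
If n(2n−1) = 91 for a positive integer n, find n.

7

Set n(2n−1) = 91, giving 2n² − n − 91 = 0.
The discriminant is 1 + 8·91 = 729, and √729 = 27.
So n = (1 + 27) / 4 = 28/4 = 7.
Check: 7·(2·7 − 1) = 91. ✓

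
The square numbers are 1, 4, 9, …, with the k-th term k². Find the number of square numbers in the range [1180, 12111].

The n-th square number is n².
Smallest index with value ≥ 1180: n = 35 (giving 1225).
Largest index with value ≤ 12111: n = 110 (giving 12100).
Indices 35 through 110: 76 terms.

76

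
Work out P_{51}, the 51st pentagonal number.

51·(3·51 − 1)/2 = 51·152/2 = 51·76 = 3876.

3876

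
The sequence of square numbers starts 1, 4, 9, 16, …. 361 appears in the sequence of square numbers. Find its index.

We need n² = 361, so n = √361 = 19.

19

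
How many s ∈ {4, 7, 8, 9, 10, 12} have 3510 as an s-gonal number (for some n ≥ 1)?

1

s = 4: P(4, 59) = 3481 and P(4, 60) = 3600; 3510 is not s-gonal.
s = 7: P(7, 37) = 3367 and P(7, 38) = 3553; 3510 is not s-gonal.
s = 8: P(8, 34) = 3400 and P(8, 35) = 3605; 3510 is not s-gonal.
s = 9: P(9, 32) = 3504 and P(9, 33) = 3729; 3510 is not s-gonal.
s = 10: P(10, 30) = 3510. ✓
s = 12: P(12, 26) = 3276 and P(12, 27) = 3537; 3510 is not s-gonal.
Hits: s ∈ {10} → 1.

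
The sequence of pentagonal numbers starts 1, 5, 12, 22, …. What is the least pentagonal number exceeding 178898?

179401

Solve n(3n−1)/2 > 178898 for integer n.
The largest n with value ≤ 178898 is 345 (since 178365 ≤ 178898 < 179401), so the first above is n = 346, value 179401.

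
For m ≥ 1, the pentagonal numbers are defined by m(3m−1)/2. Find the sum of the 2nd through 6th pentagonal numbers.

125

Σ i(3i−1)/2 = (3Σi² − Σi) / 2 over i = 2..6.
Σi = 21 − 1 = 20 and Σi² = 91 − 1 = 90.
(3·90 − 1·20) / 2 = 250/2 = 125.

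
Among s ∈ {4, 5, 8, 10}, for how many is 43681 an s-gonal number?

s = 4: P(4, 209) = 43681. ✓
s = 5: P(5, 170) = 43265 and P(5, 171) = 43776; 43681 is not s-gonal.
s = 8: P(8, 121) = 43681. ✓
s = 10: P(10, 104) = 42952 and P(10, 105) = 43785; 43681 is not s-gonal.
Hits: s ∈ {4, 8} → 2.

2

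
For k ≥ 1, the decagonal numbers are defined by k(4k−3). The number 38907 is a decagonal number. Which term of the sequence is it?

99

Set n(4n−3) = 38907, giving 4n² − 3n − 38907 = 0.
The discriminant is 9 + 16·38907 = 622521, and √622521 = 789.
So n = (3 + 789) / 8 = 792/8 = 99.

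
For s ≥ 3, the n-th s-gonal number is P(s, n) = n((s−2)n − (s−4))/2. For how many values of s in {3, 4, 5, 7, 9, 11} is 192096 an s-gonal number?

1

s = 3: P(3, 619) = 191890 and P(3, 620) = 192510; 192096 is not s-gonal.
s = 4: P(4, 438) = 191844 and P(4, 439) = 192721; 192096 is not s-gonal.
s = 5: P(5, 358) = 192067 and P(5, 359) = 193142; 192096 is not s-gonal.
s = 7: P(7, 277) = 191407 and P(7, 278) = 192793; 192096 is not s-gonal.
s = 9: P(9, 234) = 191061 and P(9, 235) = 192700; 192096 is not s-gonal.
s = 11: P(11, 207) = 192096. ✓
Hits: s ∈ {11} → 1.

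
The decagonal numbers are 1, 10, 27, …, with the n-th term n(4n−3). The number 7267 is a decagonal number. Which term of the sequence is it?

43

Set n(4n−3) = 7267, giving 4n² − 3n − 7267 = 0.
So n = (3 + 341) / 8 = 344/8 = 43.
Check: 43·(4·43 − 3) = 7267. ✓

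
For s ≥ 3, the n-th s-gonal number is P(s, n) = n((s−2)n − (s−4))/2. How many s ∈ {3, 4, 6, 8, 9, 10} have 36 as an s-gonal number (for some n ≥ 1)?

2

s = 3: P(3, 8) = 36. ✓
s = 4: P(4, 6) = 36. ✓
s = 6: P(6, 4) = 28 and P(6, 5) = 45; 36 is not s-gonal.
s = 8: P(8, 3) = 21 and P(8, 4) = 40; 36 is not s-gonal.
s = 9: P(9, 3) = 24 and P(9, 4) = 46; 36 is not s-gonal.
s = 10: P(10, 3) = 27 and P(10, 4) = 52; 36 is not s-gonal.
Hits: s ∈ {3, 4} → 2.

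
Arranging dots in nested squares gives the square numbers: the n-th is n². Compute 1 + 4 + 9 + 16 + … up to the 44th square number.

Σ_{i=1}^{44} i² = 44·45·89/6 = 29370.

29370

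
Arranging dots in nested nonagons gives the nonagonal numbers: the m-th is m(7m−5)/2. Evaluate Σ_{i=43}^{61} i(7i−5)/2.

179341

Σ i(7i−5)/2 = (7Σi² − 5Σi) / 2 over i = 43..61.
Σi = 1891 − 903 = 988 and Σi² = 77531 − 25585 = 51946.
(7·51946 − 5·988) / 2 = 358682/2 = 179341.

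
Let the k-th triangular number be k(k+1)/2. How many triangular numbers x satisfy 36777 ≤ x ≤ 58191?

The n-th triangular number is n(n+1)/2.
Smallest index with value ≥ 36777: n = 271 (giving 36856).
Largest index with value ≤ 58191: n = 340 (giving 57970).
Indices 271 through 340: 70 terms.

70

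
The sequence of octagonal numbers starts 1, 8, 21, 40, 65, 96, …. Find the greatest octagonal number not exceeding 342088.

Solve n(3n−2) ≤ 342088 for integer n.
n = 338 gives 342056 ≤ 342088, while n = 339 gives 344085 > 342088; so the answer is 342056.

342056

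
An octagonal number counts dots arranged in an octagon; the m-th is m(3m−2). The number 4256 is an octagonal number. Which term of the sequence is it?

Set n(3n−2) = 4256, giving 3n² − 2n − 4256 = 0.
The discriminant is 4 + 12·4256 = 51076, and √51076 = 226.
So n = (2 + 226) / 6 = 228/6 = 38.

38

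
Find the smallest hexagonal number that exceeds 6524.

Solve n(2n−1) > 6524 for integer n.
The largest n with value ≤ 6524 is 57 (since 6441 ≤ 6524 < 6670), so the first above is n = 58, value 6670.

6670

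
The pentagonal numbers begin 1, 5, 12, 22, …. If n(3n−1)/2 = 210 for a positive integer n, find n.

Set n(3n−1)/2 = 210, giving 3n² − n − 420 = 0.
So n = (1 + 71) / 6 = 72/6 = 12.

12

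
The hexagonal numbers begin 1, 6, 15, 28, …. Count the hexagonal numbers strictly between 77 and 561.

10

The n-th hexagonal number is n(2n−1).
Smallest index with value > 77: n = 7 (giving 91).
Largest index with value < 561: n = 16 (giving 496).
Indices 7 through 16: 10 terms.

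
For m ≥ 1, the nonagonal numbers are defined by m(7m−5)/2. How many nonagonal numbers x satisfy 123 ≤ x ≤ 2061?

18

The n-th nonagonal number is n(7n−5)/2.
Smallest index with value ≥ 123: n = 7 (giving 154).
Largest index with value ≤ 2061: n = 24 (giving 1956).
Indices 7 through 24: 18 terms.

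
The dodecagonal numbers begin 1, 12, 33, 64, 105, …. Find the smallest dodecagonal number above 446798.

Solve n(5n−4) > 446798 for integer n.
The largest n with value ≤ 446798 is 299 (since 445809 ≤ 446798 < 448800), so the first above is n = 300, value 448800.

448800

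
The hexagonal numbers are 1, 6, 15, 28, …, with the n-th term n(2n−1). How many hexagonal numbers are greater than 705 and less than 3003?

19

The n-th hexagonal number is n(2n−1).
Smallest index with value > 705: n = 20 (giving 780).
Largest index with value < 3003: n = 38 (giving 2850).
Indices 20 through 38: 19 terms.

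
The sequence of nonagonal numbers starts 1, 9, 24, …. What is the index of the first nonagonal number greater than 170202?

221

Solve n(7n−5)/2 > 170202 for integer n.
The largest n with value ≤ 170202 is 220 (since 168850 ≤ 170202 < 170391), so the first above is n = 221, value 170391.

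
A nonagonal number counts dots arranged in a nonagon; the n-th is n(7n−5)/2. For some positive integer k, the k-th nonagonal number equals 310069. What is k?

Set n(7n−5)/2 = 310069, giving 7n² − 5n − 620138 = 0.
So n = (5 + 4167) / 14 = 4172/14 = 298.
Check: 298·(7·298 − 5)/2 = 310069. ✓

298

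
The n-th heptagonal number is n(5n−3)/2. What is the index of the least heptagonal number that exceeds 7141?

54

Solve n(5n−3)/2 > 7141 for integer n.
The largest n with value ≤ 7141 is 53 (since 6943 ≤ 7141 < 7209), so the first above is n = 54, value 7209.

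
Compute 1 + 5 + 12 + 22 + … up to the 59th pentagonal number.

Σ i(3i−1)/2 = (3Σi² − Σi) / 2 over i = 1..59.
Σi = 1770 and Σi² = 70210.
(3·70210 − 1·1770) / 2 = 208860/2 = 104430.

104430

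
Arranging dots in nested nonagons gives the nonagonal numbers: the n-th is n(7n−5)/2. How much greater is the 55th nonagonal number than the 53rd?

55·(7·55 − 5)/2 = 10450 and 53·(7·53 − 5)/2 = 9699.
Difference: 10450 − 9699 = 751.

751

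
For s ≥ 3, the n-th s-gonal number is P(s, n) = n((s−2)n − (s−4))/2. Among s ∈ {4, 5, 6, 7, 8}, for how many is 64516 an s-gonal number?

1

s = 4: P(4, 254) = 64516. ✓
s = 5: P(5, 207) = 64170 and P(5, 208) = 64792; 64516 is not s-gonal.
s = 6: P(6, 179) = 63903 and P(6, 180) = 64620; 64516 is not s-gonal.
s = 7: P(7, 160) = 63760 and P(7, 161) = 64561; 64516 is not s-gonal.
s = 8: P(8, 146) = 63656 and P(8, 147) = 64533; 64516 is not s-gonal.
Hits: s ∈ {4} → 1.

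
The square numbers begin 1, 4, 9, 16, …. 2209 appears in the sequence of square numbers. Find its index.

47

We need n² = 2209, so n = √2209 = 47.
Check: 47² = 2209. ✓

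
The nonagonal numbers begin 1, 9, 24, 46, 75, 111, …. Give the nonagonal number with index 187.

187·(7·187 − 5)/2 = 187·1304/2 = 187·652 = 121924.

121924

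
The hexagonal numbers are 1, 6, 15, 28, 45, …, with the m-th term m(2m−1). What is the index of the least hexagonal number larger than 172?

Solve n(2n−1) > 172 for integer n.
The largest n with value ≤ 172 is 9 (since 153 ≤ 172 < 190), so the first above is n = 10, value 190.

10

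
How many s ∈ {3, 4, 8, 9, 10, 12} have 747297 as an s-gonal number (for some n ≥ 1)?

1

s = 3: P(3, 1222) = 747253 and P(3, 1223) = 748476; 747297 is not s-gonal.
s = 4: P(4, 864) = 746496 and P(4, 865) = 748225; 747297 is not s-gonal.
s = 8: P(8, 499) = 746005 and P(8, 500) = 749000; 747297 is not s-gonal.
s = 9: P(9, 462) = 745899 and P(9, 463) = 749134; 747297 is not s-gonal.
s = 10: P(10, 432) = 745200 and P(10, 433) = 748657; 747297 is not s-gonal.
s = 12: P(12, 387) = 747297. ✓
Hits: s ∈ {12} → 1.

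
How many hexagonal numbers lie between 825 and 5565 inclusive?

The n-th hexagonal number is n(2n−1).
Smallest index with value ≥ 825: n = 21 (giving 861).
Largest index with value ≤ 5565: n = 53 (giving 5565).
Indices 21 through 53: 33 terms.

33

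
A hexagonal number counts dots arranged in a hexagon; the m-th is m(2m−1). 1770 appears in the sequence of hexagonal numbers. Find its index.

Set n(2n−1) = 1770, giving 2n² − n − 1770 = 0.
The discriminant is 1 + 8·1770 = 14161, and √14161 = 119.
So n = (1 + 119) / 4 = 120/4 = 30.
Check: 30·(2·30 − 1) = 1770. ✓

30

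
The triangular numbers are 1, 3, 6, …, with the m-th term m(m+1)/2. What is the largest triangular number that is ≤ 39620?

39340

Solve n(n+1)/2 ≤ 39620 for integer n.
n = 280 gives 39340 ≤ 39620, while n = 281 gives 39621 > 39620; so the answer is 39340.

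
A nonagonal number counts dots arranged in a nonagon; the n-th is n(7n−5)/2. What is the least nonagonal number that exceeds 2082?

2125

Solve n(7n−5)/2 > 2082 for integer n.
The largest n with value ≤ 2082 is 24 (since 1956 ≤ 2082 < 2125), so the first above is n = 25, value 2125.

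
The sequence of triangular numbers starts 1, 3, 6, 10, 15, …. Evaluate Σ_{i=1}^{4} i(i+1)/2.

Σ i(i+1)/2 = (Σi² + Σi) / 2 over i = 1..4.
Σi = 10 and Σi² = 30.
(1·30 + 1·10) / 2 = 40/2 = 20.

20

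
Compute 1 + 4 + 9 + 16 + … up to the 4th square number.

30

Σ_{i=1}^{4} i² = 4·5·9/6 = 30.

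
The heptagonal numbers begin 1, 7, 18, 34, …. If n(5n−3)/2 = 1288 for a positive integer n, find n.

Set n(5n−3)/2 = 1288, giving 5n² − 3n − 2576 = 0.
The discriminant is 9 + 40·1288 = 51529, and √51529 = 227.
So n = (3 + 227) / 10 = 230/10 = 23.
Check: 23·(5·23 − 3)/2 = 1288. ✓

23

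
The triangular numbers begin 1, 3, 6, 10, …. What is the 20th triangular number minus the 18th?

39

20·21/2 = 210 and 18·19/2 = 171.
Difference: 210 − 171 = 39.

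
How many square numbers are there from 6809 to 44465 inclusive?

128

The n-th square number is n².
Smallest index with value ≥ 6809: n = 83 (giving 6889).
Largest index with value ≤ 44465: n = 210 (giving 44100).
Indices 83 through 210: 128 terms.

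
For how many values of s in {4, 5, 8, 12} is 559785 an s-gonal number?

s = 4: P(4, 748) = 559504 and P(4, 749) = 561001; 559785 is not s-gonal.
s = 5: P(5, 611) = 559676 and P(5, 612) = 561510; 559785 is not s-gonal.
s = 8: P(8, 432) = 559008 and P(8, 433) = 561601; 559785 is not s-gonal.
s = 12: P(12, 335) = 559785. ✓
Hits: s ∈ {12} → 1.

1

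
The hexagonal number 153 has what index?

Set n(2n−1) = 153, giving 2n² − n − 153 = 0.
So n = (1 + 35) / 4 = 36/4 = 9.

9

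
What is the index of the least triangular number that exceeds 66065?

363

Solve n(n+1)/2 > 66065 for integer n.
The largest n with value ≤ 66065 is 362 (since 65703 ≤ 66065 < 66066), so the first above is n = 363, value 66066.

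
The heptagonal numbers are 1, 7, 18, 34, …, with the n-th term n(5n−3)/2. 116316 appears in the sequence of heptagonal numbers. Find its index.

216

Set n(5n−3)/2 = 116316, giving 5n² − 3n − 232632 = 0.
So n = (3 + 2157) / 10 = 2160/10 = 216.
Check: 216·(5·216 − 3)/2 = 116316. ✓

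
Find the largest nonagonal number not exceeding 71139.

Solve n(7n−5)/2 ≤ 71139 for integer n.
n = 142 gives 70219 ≤ 71139, while n = 143 gives 71214 > 71139; so the answer is 70219.

70219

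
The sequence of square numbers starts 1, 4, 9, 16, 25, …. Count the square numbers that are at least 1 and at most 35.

5

The n-th square number is n².
Smallest index with value ≥ 1: n = 1 (giving 1).
Largest index with value ≤ 35: n = 5 (giving 25).
Indices 1 through 5: 5 terms.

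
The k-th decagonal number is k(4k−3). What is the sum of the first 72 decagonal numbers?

500196

Σ i(4i−3) = 4Σi² − 3Σi over i = 1..72.
Σi = 2628 and Σi² = 127020.
4·127020 − 3·2628 = 500196.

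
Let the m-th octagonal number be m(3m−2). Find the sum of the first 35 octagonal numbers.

43470

Σ i(3i−2) = 3Σi² − 2Σi over i = 1..35.
Σi = 630 and Σi² = 14910.
3·14910 − 2·630 = 43470.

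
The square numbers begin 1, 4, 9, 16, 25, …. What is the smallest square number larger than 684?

Solve n² > 684 for integer n.
The largest n with value ≤ 684 is 26 (since 676 ≤ 684 < 729), so the first above is n = 27, value 729.

729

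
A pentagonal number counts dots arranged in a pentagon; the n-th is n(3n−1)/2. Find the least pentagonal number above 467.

Solve n(3n−1)/2 > 467 for integer n.
The largest n with value ≤ 467 is 17 (since 425 ≤ 467 < 477), so the first above is n = 18, value 477.

477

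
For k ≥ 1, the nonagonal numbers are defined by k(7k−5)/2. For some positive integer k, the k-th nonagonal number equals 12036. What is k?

Set n(7n−5)/2 = 12036, giving 7n² − 5n − 24072 = 0.
The discriminant is 25 + 56·12036 = 674041, and √674041 = 821.
So n = (5 + 821) / 14 = 826/14 = 59.
Check: 59·(7·59 − 5)/2 = 12036. ✓

59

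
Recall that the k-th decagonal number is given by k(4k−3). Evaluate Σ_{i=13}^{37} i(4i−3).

65825

Σ i(4i−3) = 4Σi² − 3Σi over i = 13..37.
Σi = 703 − 78 = 625 and Σi² = 17575 − 650 = 16925.
4·16925 − 3·625 = 65825.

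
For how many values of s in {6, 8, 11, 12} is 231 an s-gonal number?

s = 6: P(6, 11) = 231. ✓
s = 8: P(8, 9) = 225 and P(8, 10) = 280; 231 is not s-gonal.
s = 11: P(11, 7) = 196 and P(11, 8) = 260; 231 is not s-gonal.
s = 12: P(12, 7) = 217 and P(12, 8) = 288; 231 is not s-gonal.
Hits: s ∈ {6} → 1.

1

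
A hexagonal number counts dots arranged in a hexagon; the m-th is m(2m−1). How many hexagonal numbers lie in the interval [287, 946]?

The n-th hexagonal number is n(2n−1).
Smallest index with value ≥ 287: n = 13 (giving 325).
Largest index with value ≤ 946: n = 22 (giving 946).
Indices 13 through 22: 10 terms.

10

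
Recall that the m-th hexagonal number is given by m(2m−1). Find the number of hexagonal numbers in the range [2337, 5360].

The n-th hexagonal number is n(2n−1).
Smallest index with value ≥ 2337: n = 35 (giving 2415).
Largest index with value ≤ 5360: n = 52 (giving 5356).
Indices 35 through 52: 18 terms.

18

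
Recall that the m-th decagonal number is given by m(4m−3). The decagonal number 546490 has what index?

Set n(4n−3) = 546490, giving 4n² − 3n − 546490 = 0.
The discriminant is 9 + 16·546490 = 8743849, and √8743849 = 2957.
So n = (3 + 2957) / 8 = 2960/8 = 370.

370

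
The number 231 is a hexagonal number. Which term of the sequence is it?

Set n(2n−1) = 231, giving 2n² − n − 231 = 0.
So n = (1 + 43) / 4 = 44/4 = 11.

11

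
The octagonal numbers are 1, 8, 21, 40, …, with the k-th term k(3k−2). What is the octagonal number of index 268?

The 268th octagonal number is n(3n−2) with n = 268.
268·(3·268 − 2) = 268·802 = 214936.

214936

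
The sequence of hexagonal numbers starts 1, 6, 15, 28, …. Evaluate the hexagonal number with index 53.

53·(2·53 − 1) = 53·105 = 5565.

5565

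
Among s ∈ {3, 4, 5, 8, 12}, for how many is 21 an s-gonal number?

2

s = 3: P(3, 6) = 21. ✓
s = 4: P(4, 4) = 16 and P(4, 5) = 25; 21 is not s-gonal.
s = 5: P(5, 3) = 12 and P(5, 4) = 22; 21 is not s-gonal.
s = 8: P(8, 3) = 21. ✓
s = 12: P(12, 2) = 12 and P(12, 3) = 33; 21 is not s-gonal.
Hits: s ∈ {3, 8} → 2.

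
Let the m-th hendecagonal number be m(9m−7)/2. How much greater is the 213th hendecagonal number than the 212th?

1909

Consecutive hendecagonal numbers differ by 9n − 8: here 9·213 − 8 = 1909.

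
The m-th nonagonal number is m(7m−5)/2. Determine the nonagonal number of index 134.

62511

The 134th nonagonal number is n(7n−5)/2 with n = 134.
134·(7·134 − 5)/2 = 134·933/2 = 62511.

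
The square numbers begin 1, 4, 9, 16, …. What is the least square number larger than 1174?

Solve n² > 1174 for integer n.
The largest n with value ≤ 1174 is 34 (since 1156 ≤ 1174 < 1225), so the first above is n = 35, value 1225.

1225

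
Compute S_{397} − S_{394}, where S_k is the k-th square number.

397² = 157609 and 394² = 155236.
Difference: 157609 − 155236 = 2373.

2373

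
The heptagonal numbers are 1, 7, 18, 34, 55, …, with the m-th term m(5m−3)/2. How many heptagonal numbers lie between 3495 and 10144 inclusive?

The n-th heptagonal number is n(5n−3)/2.
Smallest index with value ≥ 3495: n = 38 (giving 3553).
Largest index with value ≤ 10144: n = 64 (giving 10144).
Indices 38 through 64: 27 terms.

27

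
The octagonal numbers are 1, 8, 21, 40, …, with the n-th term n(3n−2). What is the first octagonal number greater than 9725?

Solve n(3n−2) > 9725 for integer n.
The largest n with value ≤ 9725 is 57 (since 9633 ≤ 9725 < 9976), so the first above is n = 58, value 9976.

9976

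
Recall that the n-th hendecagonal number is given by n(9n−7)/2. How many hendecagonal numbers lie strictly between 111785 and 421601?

148

The n-th hendecagonal number is n(9n−7)/2.
Smallest index with value > 111785: n = 159 (giving 113208).
Largest index with value < 421601: n = 306 (giving 420291).
Indices 159 through 306: 148 terms.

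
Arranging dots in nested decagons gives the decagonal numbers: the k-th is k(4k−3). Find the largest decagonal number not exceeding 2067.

2047

Solve n(4n−3) ≤ 2067 for integer n.
n = 23 gives 2047 ≤ 2067, while n = 24 gives 2232 > 2067; so the answer is 2047.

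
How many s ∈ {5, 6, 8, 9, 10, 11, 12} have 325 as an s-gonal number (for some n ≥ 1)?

2

s = 5: P(5, 14) = 287 and P(5, 15) = 330; 325 is not s-gonal.
s = 6: P(6, 13) = 325. ✓
s = 8: P(8, 10) = 280 and P(8, 11) = 341; 325 is not s-gonal.
s = 9: P(9, 10) = 325. ✓
s = 10: P(10, 9) = 297 and P(10, 10) = 370; 325 is not s-gonal.
s = 11: P(11, 8) = 260 and P(11, 9) = 333; 325 is not s-gonal.
s = 12: P(12, 8) = 288 and P(12, 9) = 369; 325 is not s-gonal.
Hits: s ∈ {6, 9} → 2.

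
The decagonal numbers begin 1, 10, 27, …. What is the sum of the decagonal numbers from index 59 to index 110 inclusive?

Σ i(4i−3) = 4Σi² − 3Σi over i = 59..110.
Σi = 6105 − 1711 = 4394 and Σi² = 449735 − 66729 = 383006.
4·383006 − 3·4394 = 1518842.

1518842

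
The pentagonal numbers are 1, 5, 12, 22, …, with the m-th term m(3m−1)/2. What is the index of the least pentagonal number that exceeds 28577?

139

Solve n(3n−1)/2 > 28577 for integer n.
The largest n with value ≤ 28577 is 138 (since 28497 ≤ 28577 < 28912), so the first above is n = 139, value 28912.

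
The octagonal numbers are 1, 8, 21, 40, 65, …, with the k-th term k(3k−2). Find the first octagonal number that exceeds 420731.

421125

Solve n(3n−2) > 420731 for integer n.
The largest n with value ≤ 420731 is 374 (since 418880 ≤ 420731 < 421125), so the first above is n = 375, value 421125.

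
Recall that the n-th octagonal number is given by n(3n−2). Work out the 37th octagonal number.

4033

37·(3·37 − 2) = 37·109 = 4033.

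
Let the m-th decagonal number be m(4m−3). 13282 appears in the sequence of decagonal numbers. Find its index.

Set n(4n−3) = 13282, giving 4n² − 3n − 13282 = 0.
The discriminant is 9 + 16·13282 = 212521, and √212521 = 461.
So n = (3 + 461) / 8 = 464/8 = 58.

58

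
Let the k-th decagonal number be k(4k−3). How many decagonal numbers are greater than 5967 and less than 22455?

36

The n-th decagonal number is n(4n−3).
Smallest index with value > 5967: n = 40 (giving 6280).
Largest index with value < 22455: n = 75 (giving 22275).
Indices 40 through 75: 36 terms.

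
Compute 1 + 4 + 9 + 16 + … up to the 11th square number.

506

Σ_{i=1}^{11} i² = 11·12·23/6 = 506.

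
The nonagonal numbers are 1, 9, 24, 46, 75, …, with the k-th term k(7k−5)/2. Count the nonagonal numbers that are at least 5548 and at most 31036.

The n-th nonagonal number is n(7n−5)/2.
Smallest index with value ≥ 5548: n = 41 (giving 5781).
Largest index with value ≤ 31036: n = 94 (giving 30691).
Indices 41 through 94: 54 terms.

54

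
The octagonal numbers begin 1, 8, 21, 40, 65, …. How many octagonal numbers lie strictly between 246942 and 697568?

The n-th octagonal number is n(3n−2).
Smallest index with value > 246942: n = 288 (giving 248256).
Largest index with value < 697568: n = 482 (giving 696008).
Indices 288 through 482: 195 terms.

195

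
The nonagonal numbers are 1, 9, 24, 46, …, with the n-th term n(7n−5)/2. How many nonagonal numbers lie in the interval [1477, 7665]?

The n-th nonagonal number is n(7n−5)/2.
Smallest index with value ≥ 1477: n = 21 (giving 1491).
Largest index with value ≤ 7665: n = 47 (giving 7614).
Indices 21 through 47: 27 terms.

27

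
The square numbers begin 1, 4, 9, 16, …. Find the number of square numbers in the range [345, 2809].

The n-th square number is n².
Smallest index with value ≥ 345: n = 19 (giving 361).
Largest index with value ≤ 2809: n = 53 (giving 2809).
Indices 19 through 53: 35 terms.

35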